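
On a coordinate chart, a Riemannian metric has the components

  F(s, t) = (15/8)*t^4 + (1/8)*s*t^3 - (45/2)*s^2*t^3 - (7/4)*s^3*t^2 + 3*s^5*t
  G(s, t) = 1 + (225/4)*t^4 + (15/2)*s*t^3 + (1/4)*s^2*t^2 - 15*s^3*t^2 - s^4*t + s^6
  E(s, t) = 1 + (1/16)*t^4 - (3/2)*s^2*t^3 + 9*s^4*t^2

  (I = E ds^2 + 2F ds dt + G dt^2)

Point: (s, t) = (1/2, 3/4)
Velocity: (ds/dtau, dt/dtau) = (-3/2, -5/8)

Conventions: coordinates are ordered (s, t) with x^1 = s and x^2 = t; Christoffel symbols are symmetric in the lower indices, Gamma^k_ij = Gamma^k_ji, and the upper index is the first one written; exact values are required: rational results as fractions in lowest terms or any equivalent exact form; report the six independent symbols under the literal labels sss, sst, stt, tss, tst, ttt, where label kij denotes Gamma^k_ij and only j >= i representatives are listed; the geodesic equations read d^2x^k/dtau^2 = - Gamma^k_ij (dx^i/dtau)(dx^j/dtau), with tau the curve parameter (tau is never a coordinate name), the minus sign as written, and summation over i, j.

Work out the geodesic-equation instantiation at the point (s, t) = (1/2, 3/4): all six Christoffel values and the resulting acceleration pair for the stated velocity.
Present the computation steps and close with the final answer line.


E = 4825/4096, F = -3699/2048, G = 19793/1024 at the point
E_s = 243/128, E_t = 81/256, F_s = -4851/512, F_t = -1653/256, G_s = -411/128, G_t = 3151/32
EG - F^2 = 79901/4096;  g^inv = (4096/79901) * [[19793/1024, 3699/2048], [3699/2048, 4825/4096]]
first-kind symbols [ij,l] = (1/2)(d_i g_jl + d_j g_il - d_l g_ij): [ss,s] = E_s/2 = 243/256, [ss,t] = F_s - E_t/2 = -1233/128, [st,s] = E_t/2 = 81/512, [st,t] = G_s/2 = -411/256, [tt,s] = F_t - G_s/2 = -621/128, [tt,t] = G_t/2 = 3151/64
Gamma^s_ij = (G*[ij,s] - F*[ij,t])/(EG - F^2), Gamma^t_ij = (E*[ij,t] - F*[ij,s])/(EG - F^2)
Gamma_sss = 3888/79901, Gamma_sst = 648/79901, Gamma_stt = -19872/79901, Gamma_tss = -39456/79901, Gamma_tst = -6576/79901, Gamma_ttt = 201664/79901
d^2s/dtau^2 = -(Gamma_sss*(-3/2)^2 + 2*Gamma_sst*(-3/2)*(-5/8) + Gamma_stt*(-5/8)^2) = -4401/159802
d^2t/dtau^2 = -(Gamma_tss*(-3/2)^2 + 2*Gamma_tst*(-3/2)*(-5/8) + Gamma_ttt*(-5/8)^2) = 22331/79901

Answer: Gamma_sss = 3888/79901, Gamma_sst = 648/79901, Gamma_stt = -19872/79901, Gamma_tss = -39456/79901, Gamma_tst = -6576/79901, Gamma_ttt = 201664/79901; accelerations (d^2s/dtau^2, d^2t/dtau^2) = (-4401/159802, 22331/79901)


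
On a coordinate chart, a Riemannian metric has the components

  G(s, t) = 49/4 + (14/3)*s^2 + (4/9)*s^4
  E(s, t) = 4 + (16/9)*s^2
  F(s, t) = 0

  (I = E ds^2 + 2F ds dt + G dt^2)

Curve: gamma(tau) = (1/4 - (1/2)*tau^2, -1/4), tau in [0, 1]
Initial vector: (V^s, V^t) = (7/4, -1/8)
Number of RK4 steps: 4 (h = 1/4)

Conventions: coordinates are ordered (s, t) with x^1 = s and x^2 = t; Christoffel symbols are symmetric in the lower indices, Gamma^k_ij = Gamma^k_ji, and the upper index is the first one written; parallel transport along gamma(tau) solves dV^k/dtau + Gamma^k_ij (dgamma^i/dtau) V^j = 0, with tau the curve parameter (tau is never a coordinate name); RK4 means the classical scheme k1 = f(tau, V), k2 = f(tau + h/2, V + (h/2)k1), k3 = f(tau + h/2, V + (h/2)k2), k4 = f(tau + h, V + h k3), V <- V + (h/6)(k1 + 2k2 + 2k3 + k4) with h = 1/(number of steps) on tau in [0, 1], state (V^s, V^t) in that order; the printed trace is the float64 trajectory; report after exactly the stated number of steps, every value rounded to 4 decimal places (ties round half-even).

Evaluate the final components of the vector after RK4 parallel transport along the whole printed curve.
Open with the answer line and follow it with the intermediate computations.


Answer: V^s = 1.7500, V^t = -0.1250

gamma'(tau) = (-tau, 0); f(tau, V)^k = -Gamma^k_ij(gamma(tau)) gamma'^i(tau) V^j; h = 1/4; intermediate values shown to 6 dp
curve data and Christoffel symbols at the stage parameters:
  tau = 0.000000: gamma = (0.250000, -0.250000), gamma' = (0.000000, 0.000000); Gamma_sss = 0.108108, Gamma_sst = 0.000000, Gamma_stt = -0.287162, Gamma_tss = 0.000000, Gamma_tst = 0.094118, Gamma_ttt = 0.000000
  tau = 0.125000: gamma = (0.242188, -0.250000), gamma' = (-0.125000, 0.000000); Gamma_sss = 0.104904, Gamma_sst = 0.000000, Gamma_stt = -0.278450, Gamma_tss = 0.000000, Gamma_tst = 0.091243, Gamma_ttt = 0.000000
  tau = 0.250000: gamma = (0.218750, -0.250000), gamma' = (-0.250000, 0.000000); Gamma_sss = 0.095198, Gamma_sst = 0.000000, Gamma_stt = -0.252171, Gamma_tss = 0.000000, Gamma_tst = 0.082581, Gamma_ttt = 0.000000
  tau = 0.375000: gamma = (0.179688, -0.250000), gamma' = (-0.375000, 0.000000); Gamma_sss = 0.078731, Gamma_sst = 0.000000, Gamma_stt = -0.207941, Gamma_tss = 0.000000, Gamma_tst = 0.068034, Gamma_ttt = 0.000000
  tau = 0.500000: gamma = (0.125000, -0.250000), gamma' = (-0.500000, 0.000000); Gamma_sss = 0.055172, Gamma_sst = 0.000000, Gamma_stt = -0.145259, Gamma_tss = 0.000000, Gamma_tst = 0.047478, Gamma_ttt = 0.000000
  tau = 0.625000: gamma = (0.054688, -0.250000), gamma' = (-0.625000, 0.000000); Gamma_sss = 0.024273, Gamma_sst = 0.000000, Gamma_stt = -0.063754, Gamma_tss = 0.000000, Gamma_tst = 0.020821, Gamma_ttt = 0.000000
  tau = 0.750000: gamma = (-0.031250, -0.250000), gamma' = (-0.750000, 0.000000); Gamma_sss = -0.013883, Gamma_sst = 0.000000, Gamma_stt = 0.036449, Gamma_tss = 0.000000, Gamma_tst = -0.011903, Gamma_ttt = 0.000000
  tau = 0.875000: gamma = (-0.132812, -0.250000), gamma' = (-0.875000, 0.000000); Gamma_sss = -0.058569, Gamma_sst = 0.000000, Gamma_stt = 0.154259, Gamma_tss = 0.000000, Gamma_tst = -0.050426, Gamma_ttt = 0.000000
  tau = 1.000000: gamma = (-0.250000, -0.250000), gamma' = (-1.000000, 0.000000); Gamma_sss = -0.108108, Gamma_sst = 0.000000, Gamma_stt = 0.287162, Gamma_tss = 0.000000, Gamma_tst = -0.094118, Gamma_ttt = 0.000000
step 0: V^s = 1.7500, V^t = -0.1250
step 1: k1 = (0.000000, 0.000000), k2 = (0.022948, -0.001426), k3 = (0.022985, -0.001428), k4 = (0.041786, -0.002588); V <- V + (h/6)(k1 + 2k2 + 2k3 + k4): V^s = 1.7556, V^t = -0.1253
step 2: k1 = (0.041781, -0.002588), k2 = (0.051986, -0.003206), k3 = (0.052024, -0.003208), k4 = (0.048788, -0.002995); V <- V + (h/6)(k1 + 2k2 + 2k3 + k4): V^s = 1.7680, V^t = -0.1261
step 3: k1 = (0.048773, -0.002994), k2 = (0.026915, -0.001646), k3 = (0.026873, -0.001644), k4 = (-0.018479, 0.001129); V <- V + (h/6)(k1 + 2k2 + 2k3 + k4): V^s = 1.7738, V^t = -0.1265
step 4: k1 = (-0.018469, 0.001129), k2 = (-0.090782, 0.005574), k3 = (-0.090319, 0.005549), k4 = (-0.189316, 0.011772); V <- V + (h/6)(k1 + 2k2 + 2k3 + k4): V^s = 1.7500, V^t = -0.1250


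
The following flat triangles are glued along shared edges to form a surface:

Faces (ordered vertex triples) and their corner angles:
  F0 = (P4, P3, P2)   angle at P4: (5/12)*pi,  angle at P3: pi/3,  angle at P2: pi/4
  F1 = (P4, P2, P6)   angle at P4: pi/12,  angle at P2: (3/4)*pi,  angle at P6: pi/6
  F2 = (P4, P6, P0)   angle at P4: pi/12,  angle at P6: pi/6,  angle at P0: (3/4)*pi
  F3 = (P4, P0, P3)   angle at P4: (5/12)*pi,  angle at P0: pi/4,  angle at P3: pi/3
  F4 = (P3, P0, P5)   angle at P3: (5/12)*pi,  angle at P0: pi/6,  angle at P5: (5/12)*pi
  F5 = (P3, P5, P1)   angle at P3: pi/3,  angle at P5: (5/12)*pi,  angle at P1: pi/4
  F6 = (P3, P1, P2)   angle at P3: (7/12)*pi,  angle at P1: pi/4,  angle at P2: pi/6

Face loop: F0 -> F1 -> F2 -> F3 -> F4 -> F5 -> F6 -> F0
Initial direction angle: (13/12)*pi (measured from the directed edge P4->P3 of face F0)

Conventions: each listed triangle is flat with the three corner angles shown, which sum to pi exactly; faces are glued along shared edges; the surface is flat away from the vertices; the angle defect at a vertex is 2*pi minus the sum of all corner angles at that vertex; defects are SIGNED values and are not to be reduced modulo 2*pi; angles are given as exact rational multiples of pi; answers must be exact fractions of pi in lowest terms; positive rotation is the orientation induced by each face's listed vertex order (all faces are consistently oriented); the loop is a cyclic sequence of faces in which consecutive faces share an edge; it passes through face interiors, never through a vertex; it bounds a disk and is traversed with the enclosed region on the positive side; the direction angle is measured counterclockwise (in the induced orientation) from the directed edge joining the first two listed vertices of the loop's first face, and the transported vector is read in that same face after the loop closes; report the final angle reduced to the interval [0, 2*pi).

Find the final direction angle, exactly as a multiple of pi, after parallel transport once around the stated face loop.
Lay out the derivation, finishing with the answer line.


enclosed vertex P3: corner angles sum to 2*pi, defect = 2*pi - 2*pi = 0
enclosed vertex P4: corner angles sum to pi, defect = 2*pi - pi = pi
holonomy = initial angle + sum of enclosed defects (mod 2*pi), positive in the induced orientation
final angle = (13/12)*pi + pi = pi/12 (mod 2*pi)

Answer: final direction angle = pi/12


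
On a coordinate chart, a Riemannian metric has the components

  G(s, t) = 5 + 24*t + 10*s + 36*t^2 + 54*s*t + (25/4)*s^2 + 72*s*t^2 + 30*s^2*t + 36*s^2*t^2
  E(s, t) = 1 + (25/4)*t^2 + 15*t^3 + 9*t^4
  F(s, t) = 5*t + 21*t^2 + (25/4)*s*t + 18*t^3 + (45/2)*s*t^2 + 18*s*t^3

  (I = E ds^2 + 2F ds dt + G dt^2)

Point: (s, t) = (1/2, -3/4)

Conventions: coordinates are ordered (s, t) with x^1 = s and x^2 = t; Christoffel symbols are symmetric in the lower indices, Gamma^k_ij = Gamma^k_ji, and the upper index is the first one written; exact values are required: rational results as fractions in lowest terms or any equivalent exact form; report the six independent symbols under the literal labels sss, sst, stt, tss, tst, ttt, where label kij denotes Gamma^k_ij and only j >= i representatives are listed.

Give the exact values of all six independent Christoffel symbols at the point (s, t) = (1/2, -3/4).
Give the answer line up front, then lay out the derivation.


Answer: Gamma_sss = 0, Gamma_sst = 96/3401, Gamma_stt = -432/3401, Gamma_tss = 0, Gamma_tst = 1792/3401, Gamma_ttt = -8064/3401

E = 265/256, F = 21/32, G = 53/4 at the point
E_s = 0, E_t = 3/4, F_s = 3/8, F_t = 85/16, G_s = 14, G_t = -63
EG - F^2 = 3401/256;  g^inv = (256/3401) * [[53/4, -21/32], [-21/32, 265/256]]
first-kind symbols [ij,l] = (1/2)(d_i g_jl + d_j g_il - d_l g_ij): [ss,s] = E_s/2 = 0, [ss,t] = F_s - E_t/2 = 0, [st,s] = E_t/2 = 3/8, [st,t] = G_s/2 = 7, [tt,s] = F_t - G_s/2 = -27/16, [tt,t] = G_t/2 = -63/2
Gamma^s_ij = (G*[ij,s] - F*[ij,t])/(EG - F^2), Gamma^t_ij = (E*[ij,t] - F*[ij,s])/(EG - F^2)


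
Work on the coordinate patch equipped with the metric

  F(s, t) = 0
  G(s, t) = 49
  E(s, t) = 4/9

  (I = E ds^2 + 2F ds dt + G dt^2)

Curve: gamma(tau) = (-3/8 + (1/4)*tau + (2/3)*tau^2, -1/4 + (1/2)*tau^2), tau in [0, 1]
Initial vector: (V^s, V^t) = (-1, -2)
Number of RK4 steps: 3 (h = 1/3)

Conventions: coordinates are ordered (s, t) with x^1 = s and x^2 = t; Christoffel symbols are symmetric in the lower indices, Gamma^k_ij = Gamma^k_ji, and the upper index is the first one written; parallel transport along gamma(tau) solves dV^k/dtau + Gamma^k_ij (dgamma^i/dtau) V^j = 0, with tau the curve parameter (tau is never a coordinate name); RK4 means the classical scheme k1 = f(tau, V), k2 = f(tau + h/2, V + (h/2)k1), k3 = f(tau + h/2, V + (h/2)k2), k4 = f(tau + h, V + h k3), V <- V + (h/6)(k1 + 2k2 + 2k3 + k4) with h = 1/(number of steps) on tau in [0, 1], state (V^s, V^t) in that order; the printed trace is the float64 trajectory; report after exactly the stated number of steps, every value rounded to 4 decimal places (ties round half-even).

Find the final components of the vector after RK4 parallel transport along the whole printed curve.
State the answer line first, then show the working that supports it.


Answer: V^s = -1.0000, V^t = -2.0000

gamma'(tau) = (1/4 + (4/3)*tau, tau); f(tau, V)^k = -Gamma^k_ij(gamma(tau)) gamma'^i(tau) V^j; h = 1/3; intermediate values shown to 6 dp
curve data and Christoffel symbols at the stage parameters:
  tau = 0.000000: gamma = (-0.375000, -0.250000), gamma' = (0.250000, 0.000000); Gamma_sss = 0.000000, Gamma_sst = 0.000000, Gamma_stt = 0.000000, Gamma_tss = 0.000000, Gamma_tst = 0.000000, Gamma_ttt = 0.000000
  tau = 0.166667: gamma = (-0.314815, -0.236111), gamma' = (0.472222, 0.166667); Gamma_sss = 0.000000, Gamma_sst = 0.000000, Gamma_stt = 0.000000, Gamma_tss = 0.000000, Gamma_tst = 0.000000, Gamma_ttt = 0.000000
  tau = 0.333333: gamma = (-0.217593, -0.194444), gamma' = (0.694444, 0.333333); Gamma_sss = 0.000000, Gamma_sst = 0.000000, Gamma_stt = 0.000000, Gamma_tss = 0.000000, Gamma_tst = 0.000000, Gamma_ttt = 0.000000
  tau = 0.500000: gamma = (-0.083333, -0.125000), gamma' = (0.916667, 0.500000); Gamma_sss = 0.000000, Gamma_sst = 0.000000, Gamma_stt = 0.000000, Gamma_tss = 0.000000, Gamma_tst = 0.000000, Gamma_ttt = 0.000000
  tau = 0.666667: gamma = (0.087963, -0.027778), gamma' = (1.138889, 0.666667); Gamma_sss = 0.000000, Gamma_sst = 0.000000, Gamma_stt = 0.000000, Gamma_tss = 0.000000, Gamma_tst = 0.000000, Gamma_ttt = 0.000000
  tau = 0.833333: gamma = (0.296296, 0.097222), gamma' = (1.361111, 0.833333); Gamma_sss = 0.000000, Gamma_sst = 0.000000, Gamma_stt = 0.000000, Gamma_tss = 0.000000, Gamma_tst = 0.000000, Gamma_ttt = 0.000000
  tau = 1.000000: gamma = (0.541667, 0.250000), gamma' = (1.583333, 1.000000); Gamma_sss = 0.000000, Gamma_sst = 0.000000, Gamma_stt = 0.000000, Gamma_tss = 0.000000, Gamma_tst = 0.000000, Gamma_ttt = 0.000000
step 0: V^s = -1.0000, V^t = -2.0000
step 1: k1 = (0.000000, 0.000000), k2 = (0.000000, 0.000000), k3 = (0.000000, 0.000000), k4 = (0.000000, 0.000000); V <- V + (h/6)(k1 + 2k2 + 2k3 + k4): V^s = -1.0000, V^t = -2.0000
step 2: k1 = (0.000000, 0.000000), k2 = (0.000000, 0.000000), k3 = (0.000000, 0.000000), k4 = (0.000000, 0.000000); V <- V + (h/6)(k1 + 2k2 + 2k3 + k4): V^s = -1.0000, V^t = -2.0000
step 3: k1 = (0.000000, 0.000000), k2 = (0.000000, 0.000000), k3 = (0.000000, 0.000000), k4 = (0.000000, 0.000000); V <- V + (h/6)(k1 + 2k2 + 2k3 + k4): V^s = -1.0000, V^t = -2.0000


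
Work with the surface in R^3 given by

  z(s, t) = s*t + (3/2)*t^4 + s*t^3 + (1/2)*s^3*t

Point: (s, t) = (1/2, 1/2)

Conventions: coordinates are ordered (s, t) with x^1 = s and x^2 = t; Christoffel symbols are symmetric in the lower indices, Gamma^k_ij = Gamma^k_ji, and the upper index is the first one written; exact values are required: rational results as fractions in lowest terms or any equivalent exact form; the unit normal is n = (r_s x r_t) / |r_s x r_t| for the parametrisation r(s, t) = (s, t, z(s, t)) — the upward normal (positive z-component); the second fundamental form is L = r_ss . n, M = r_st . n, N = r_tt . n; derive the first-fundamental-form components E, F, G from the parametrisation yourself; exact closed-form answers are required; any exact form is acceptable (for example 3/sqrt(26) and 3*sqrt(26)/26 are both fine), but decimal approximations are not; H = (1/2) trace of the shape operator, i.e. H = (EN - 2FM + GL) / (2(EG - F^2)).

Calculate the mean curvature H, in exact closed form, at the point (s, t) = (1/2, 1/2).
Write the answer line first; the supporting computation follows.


Answer: H = 3594*sqrt(1154)/332929

z_s = 13/16, z_t = 27/16, z_ss = 3/4, z_st = 17/8, z_tt = 6
E = 425/256, F = 351/256, G = 985/256; answer radicand W^2 = 577/128
unnormalised second-form numerators: l = 3/4, m = 17/8, n = 6; L = l/sqrt(577/128), and similarly M = m/sqrt(W^2), N = n/sqrt(W^2)
H = (E*n - 2*F*m + G*l) / (2*(EG - F^2)*sqrt(W^2)); E*n - 2*F*m + G*l = 1797/256, EG - F^2 = 577/128, so H = (1797/2308)/sqrt(577/128)


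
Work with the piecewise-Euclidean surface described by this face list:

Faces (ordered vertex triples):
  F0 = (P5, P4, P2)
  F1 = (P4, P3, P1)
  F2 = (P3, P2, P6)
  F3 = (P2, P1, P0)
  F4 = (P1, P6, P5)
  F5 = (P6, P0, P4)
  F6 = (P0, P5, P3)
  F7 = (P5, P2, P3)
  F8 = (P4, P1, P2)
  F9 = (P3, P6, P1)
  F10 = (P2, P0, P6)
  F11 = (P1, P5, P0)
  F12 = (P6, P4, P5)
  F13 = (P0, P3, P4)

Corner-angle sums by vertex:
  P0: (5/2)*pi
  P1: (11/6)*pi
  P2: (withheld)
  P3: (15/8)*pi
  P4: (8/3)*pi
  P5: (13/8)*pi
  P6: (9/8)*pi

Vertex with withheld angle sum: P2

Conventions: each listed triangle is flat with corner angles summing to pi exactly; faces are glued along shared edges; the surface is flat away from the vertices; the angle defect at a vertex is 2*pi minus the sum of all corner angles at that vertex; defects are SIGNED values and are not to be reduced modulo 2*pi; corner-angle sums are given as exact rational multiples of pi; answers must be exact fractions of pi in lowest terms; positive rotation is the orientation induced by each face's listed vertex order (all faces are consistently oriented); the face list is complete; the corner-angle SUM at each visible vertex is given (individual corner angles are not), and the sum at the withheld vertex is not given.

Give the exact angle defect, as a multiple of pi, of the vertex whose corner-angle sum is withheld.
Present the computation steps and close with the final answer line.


V = 7, E = 21, F = 14; chi = V - E + F = 0
Gauss-Bonnet: total defect = 2*pi*chi = 0; visible defects sum to (3/8)*pi

Answer: defect(P2) = (-3/8)*pi


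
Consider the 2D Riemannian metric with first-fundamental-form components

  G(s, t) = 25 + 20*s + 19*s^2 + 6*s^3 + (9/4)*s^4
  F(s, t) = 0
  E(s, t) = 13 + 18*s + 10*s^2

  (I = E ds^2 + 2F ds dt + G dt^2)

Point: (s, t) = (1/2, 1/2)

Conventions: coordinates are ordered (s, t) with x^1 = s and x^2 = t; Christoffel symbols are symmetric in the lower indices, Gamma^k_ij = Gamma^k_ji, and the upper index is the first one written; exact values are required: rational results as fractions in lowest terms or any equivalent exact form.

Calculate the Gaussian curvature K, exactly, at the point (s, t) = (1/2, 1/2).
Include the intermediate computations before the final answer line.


E = 49/2, F = 0, G = 2601/64, EG - F^2 = 127449/128 at the point
E_s = 28, E_t = 0, F_s = 0, F_t = 0, G_s = 357/8, G_t = 0
E_tt = 0, F_st = 0, G_ss = 251/4
Apply the Brioschi formula K = (det M1 - det M2)/(EG - F^2)^2 over the derivative matrices of E, F, G.
M1 = [[-E_tt/2 + F_st - G_ss/2, E_s/2, F_s - E_t/2], [F_t - G_s/2, E, F], [G_t/2, F, G]] = [[-251/8, 14, 0], [-357/16, 49/2, 0], [0, 0, 2601/64]]; det M1 = -18989901/1024
M2 = [[0, E_t/2, G_s/2], [E_t/2, E, F], [G_s/2, F, G]] = [[0, 0, 357/16], [0, 49/2, 0], [357/16, 0, 2601/64]]; det M2 = -6245001/512
det M1 - det M2 = -6499899/1024; K = -6499899/1024 / (127449/128)^2 = -16/2499

Answer: K = -16/2499


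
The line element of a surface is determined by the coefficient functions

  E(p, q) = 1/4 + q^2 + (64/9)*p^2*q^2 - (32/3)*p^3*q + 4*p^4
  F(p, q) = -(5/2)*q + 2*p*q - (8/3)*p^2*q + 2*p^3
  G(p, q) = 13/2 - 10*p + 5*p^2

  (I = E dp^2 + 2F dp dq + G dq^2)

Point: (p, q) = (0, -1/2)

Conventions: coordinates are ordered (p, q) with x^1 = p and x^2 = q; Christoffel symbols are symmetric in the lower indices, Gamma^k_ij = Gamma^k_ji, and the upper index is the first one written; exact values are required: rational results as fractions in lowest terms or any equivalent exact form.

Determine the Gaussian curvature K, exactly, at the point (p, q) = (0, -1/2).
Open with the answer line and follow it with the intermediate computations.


Answer: K = -112/729

E = 1/2, F = 5/4, G = 13/2, EG - F^2 = 27/16 at the point
E_p = 0, E_q = -1, F_p = -1, F_q = -5/2, G_p = -10, G_q = 0
E_qq = 2, F_pq = 2, G_pp = 10
Using the Brioschi determinant formula for K from the metric derivatives:
M1 = [[-E_qq/2 + F_pq - G_pp/2, E_p/2, F_p - E_q/2], [F_q - G_p/2, E, F], [G_q/2, F, G]] = [[-4, 0, -1/2], [5/2, 1/2, 5/4], [0, 5/4, 13/2]]; det M1 = -133/16
M2 = [[0, E_q/2, G_p/2], [E_q/2, E, F], [G_p/2, F, G]] = [[0, -1/2, -5], [-1/2, 1/2, 5/4], [-5, 5/4, 13/2]]; det M2 = -63/8
det M1 - det M2 = -7/16; K = -7/16 / (27/16)^2 = -112/729


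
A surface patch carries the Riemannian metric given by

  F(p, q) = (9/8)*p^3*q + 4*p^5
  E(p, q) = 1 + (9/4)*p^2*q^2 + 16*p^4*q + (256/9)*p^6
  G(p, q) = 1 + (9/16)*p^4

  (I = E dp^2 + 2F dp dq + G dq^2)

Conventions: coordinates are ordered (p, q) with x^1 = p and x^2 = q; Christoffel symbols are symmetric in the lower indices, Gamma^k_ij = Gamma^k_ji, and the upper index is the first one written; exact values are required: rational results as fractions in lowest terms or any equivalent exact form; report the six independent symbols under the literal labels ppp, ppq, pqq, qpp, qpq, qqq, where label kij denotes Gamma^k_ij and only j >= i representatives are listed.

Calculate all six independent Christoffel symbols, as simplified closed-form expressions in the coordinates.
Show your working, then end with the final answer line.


E = 1 + (9/4)*p^2*q^2 + 16*p^4*q + (256/9)*p^6; F = (9/8)*p^3*q + 4*p^5; G = 1 + (9/16)*p^4
Gamma^k_ij = (1/2) g^{kl} (d_i g_jl + d_j g_il - d_l g_ij), with g^inv = (1/(EG-F^2)) [[G, -F], [-F, E]]
first partials: E_p = (9/2)*p*q^2 + 64*p^3*q + (512/3)*p^5, E_q = (9/2)*p^2*q + 16*p^4, F_p = (27/8)*p^2*q + 20*p^4, F_q = (9/8)*p^3, G_p = (9/4)*p^3, G_q = 0
D = EG - F^2 = 1 + (9/4)*p^2*q^2 + (9/16)*p^4 + 16*p^4*q + (256/9)*p^6
expanded: Gamma^p_pp = (G E_p - 2F F_p + F E_q)/(2D), Gamma^p_pq = (G E_q - F G_p)/(2D), Gamma^p_qq = (2G F_q - G G_p - F G_q)/(2D), Gamma^q_pp = (2E F_p - E E_q - F E_p)/(2D), Gamma^q_pq = (E G_p - F E_q)/(2D), Gamma^q_qq = (E G_q - 2F F_q + F G_p)/(2D); substitute and cancel common factors

Answer: Gamma_ppp = (12288*p^5 + 4608*p^3*q + 324*p*q^2)/(4096*p^6 + 2304*p^4*q + 81*p^4 + 324*p^2*q^2 + 144), Gamma_ppq = (1152*p^4 + 324*p^2*q)/(4096*p^6 + 2304*p^4*q + 81*p^4 + 324*p^2*q^2 + 144), Gamma_pqq = 0, Gamma_qpp = (1728*p^4 + 162*p^2*q)/(4096*p^6 + 2304*p^4*q + 81*p^4 + 324*p^2*q^2 + 144), Gamma_qpq = 162*p^3/(4096*p^6 + 2304*p^4*q + 81*p^4 + 324*p^2*q^2 + 144), Gamma_qqq = 0


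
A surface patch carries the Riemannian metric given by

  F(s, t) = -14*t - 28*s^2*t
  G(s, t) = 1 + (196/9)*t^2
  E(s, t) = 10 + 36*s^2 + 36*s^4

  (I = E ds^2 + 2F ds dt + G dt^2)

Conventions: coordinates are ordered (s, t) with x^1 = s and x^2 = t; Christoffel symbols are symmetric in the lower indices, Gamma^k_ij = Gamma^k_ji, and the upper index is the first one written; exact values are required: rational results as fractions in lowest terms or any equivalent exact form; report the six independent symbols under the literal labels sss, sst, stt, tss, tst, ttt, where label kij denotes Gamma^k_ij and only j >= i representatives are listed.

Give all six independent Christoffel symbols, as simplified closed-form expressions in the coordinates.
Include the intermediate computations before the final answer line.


E = 10 + 36*s^2 + 36*s^4; F = -14*t - 28*s^2*t; G = 1 + (196/9)*t^2
Gamma^k_ij = (1/2) g^{kl} (d_i g_jl + d_j g_il - d_l g_ij), with g^inv = (1/(EG-F^2)) [[G, -F], [-F, E]]
first partials: E_s = 72*s + 144*s^3, E_t = 0, F_s = -56*s*t, F_t = -14 - 28*s^2, G_s = 0, G_t = (392/9)*t
D = EG - F^2 = 10 + (196/9)*t^2 + 36*s^2 + 36*s^4
expanded: Gamma^s_ss = (G E_s - 2F F_s + F E_t)/(2D), Gamma^s_st = (G E_t - F G_s)/(2D), Gamma^s_tt = (2G F_t - G G_s - F G_t)/(2D), Gamma^t_ss = (2E F_s - E E_t - F E_s)/(2D), Gamma^t_st = (E G_s - F E_t)/(2D), Gamma^t_tt = (E G_t - 2F F_t + F G_s)/(2D); substitute and cancel common factors

Answer: Gamma_sss = (324*s^3 + 162*s)/(162*s^4 + 162*s^2 + 98*t^2 + 45), Gamma_sst = 0, Gamma_stt = (-126*s^2 - 63)/(162*s^4 + 162*s^2 + 98*t^2 + 45), Gamma_tss = -252*s*t/(162*s^4 + 162*s^2 + 98*t^2 + 45), Gamma_tst = 0, Gamma_ttt = 98*t/(162*s^4 + 162*s^2 + 98*t^2 + 45)


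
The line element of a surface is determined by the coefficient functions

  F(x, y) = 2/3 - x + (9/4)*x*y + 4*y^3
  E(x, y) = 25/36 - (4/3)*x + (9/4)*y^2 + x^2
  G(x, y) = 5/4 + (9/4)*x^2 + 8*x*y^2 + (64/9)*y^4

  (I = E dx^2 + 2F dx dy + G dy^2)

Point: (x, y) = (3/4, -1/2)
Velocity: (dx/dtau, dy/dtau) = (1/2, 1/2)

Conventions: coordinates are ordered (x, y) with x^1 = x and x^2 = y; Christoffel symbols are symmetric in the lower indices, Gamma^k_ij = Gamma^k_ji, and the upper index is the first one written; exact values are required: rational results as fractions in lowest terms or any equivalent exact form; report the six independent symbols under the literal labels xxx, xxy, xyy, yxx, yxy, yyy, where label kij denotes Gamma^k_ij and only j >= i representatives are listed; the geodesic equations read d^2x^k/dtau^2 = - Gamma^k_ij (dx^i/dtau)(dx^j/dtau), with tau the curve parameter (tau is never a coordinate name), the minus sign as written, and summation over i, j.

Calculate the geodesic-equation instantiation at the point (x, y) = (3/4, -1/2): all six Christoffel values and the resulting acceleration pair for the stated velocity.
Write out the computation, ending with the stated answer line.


E = 59/72, F = -137/96, G = 2569/576 at the point
E_x = 1/6, E_y = -9/4, F_x = -17/8, F_y = 75/16, G_x = 43/8, G_y = -86/9
EG - F^2 = 134221/82944;  g^inv = (82944/134221) * [[2569/576, 137/96], [137/96, 59/72]]
first-kind symbols [ij,l] = (1/2)(d_i g_jl + d_j g_il - d_l g_ij): [xx,x] = E_x/2 = 1/12, [xx,y] = F_x - E_y/2 = -1, [xy,x] = E_y/2 = -9/8, [xy,y] = G_x/2 = 43/16, [yy,x] = F_y - G_x/2 = 2, [yy,y] = G_y/2 = -43/9
Gamma^x_ij = (G*[ij,x] - F*[ij,y])/(EG - F^2), Gamma^y_ij = (E*[ij,y] - F*[ij,x])/(EG - F^2)
Gamma_xxx = -87540/134221, Gamma_xxy = -98064/134221, Gamma_xyy = 174336/134221, Gamma_yxx = -58104/134221, Gamma_yxy = 49500/134221, Gamma_yyy = -88000/134221
d^2x/dtau^2 = -(Gamma_xxx*(1/2)^2 + 2*Gamma_xxy*(1/2)*(1/2) + Gamma_xyy*(1/2)^2) = 27333/134221
d^2y/dtau^2 = -(Gamma_yxx*(1/2)^2 + 2*Gamma_yxy*(1/2)*(1/2) + Gamma_yyy*(1/2)^2) = 11776/134221

Answer: Gamma_xxx = -87540/134221, Gamma_xxy = -98064/134221, Gamma_xyy = 174336/134221, Gamma_yxx = -58104/134221, Gamma_yxy = 49500/134221, Gamma_yyy = -88000/134221; accelerations (d^2x/dtau^2, d^2y/dtau^2) = (27333/134221, 11776/134221)


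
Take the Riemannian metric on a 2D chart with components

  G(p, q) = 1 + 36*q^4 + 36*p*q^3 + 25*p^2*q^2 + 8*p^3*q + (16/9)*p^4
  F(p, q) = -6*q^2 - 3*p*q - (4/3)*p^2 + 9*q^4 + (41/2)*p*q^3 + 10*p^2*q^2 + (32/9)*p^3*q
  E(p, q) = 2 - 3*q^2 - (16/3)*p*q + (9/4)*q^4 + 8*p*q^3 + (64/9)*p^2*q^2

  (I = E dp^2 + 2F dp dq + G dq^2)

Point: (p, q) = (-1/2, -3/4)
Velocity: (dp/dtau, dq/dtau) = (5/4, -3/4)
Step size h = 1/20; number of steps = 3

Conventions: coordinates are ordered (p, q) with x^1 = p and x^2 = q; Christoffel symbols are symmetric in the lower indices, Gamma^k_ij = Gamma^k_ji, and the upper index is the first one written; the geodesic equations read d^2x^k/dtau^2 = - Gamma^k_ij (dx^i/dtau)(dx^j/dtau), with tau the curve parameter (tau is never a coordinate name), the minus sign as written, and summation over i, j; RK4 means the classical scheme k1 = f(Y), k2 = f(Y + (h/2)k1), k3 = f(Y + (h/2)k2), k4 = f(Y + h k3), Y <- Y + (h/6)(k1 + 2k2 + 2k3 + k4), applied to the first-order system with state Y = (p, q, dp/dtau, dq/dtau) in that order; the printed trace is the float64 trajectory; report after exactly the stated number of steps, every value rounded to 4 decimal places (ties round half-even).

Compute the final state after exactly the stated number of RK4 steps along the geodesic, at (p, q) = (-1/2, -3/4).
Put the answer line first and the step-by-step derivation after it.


Answer: p = -0.3116, q = -0.8571, dp/dtau = 1.2621, dq/dtau = -0.6766

f(Y) = (dp/dtau, dq/dtau, -Gamma^p_ij Y'^i Y'^j, -Gamma^q_ij Y'^i Y'^j) with the Gammas evaluated at the stage position; h = 0.050000; intermediate values shown to 6 dp
step 0: p = -0.5000, q = -0.7500, dp/dtau = 1.2500, dq/dtau = -0.7500
step 1:
  k1: at (p, q) = (-0.500000, -0.750000), (dp/dtau, dq/dtau) = (1.250000, -0.750000); Gamma_ppp = -0.067303, Gamma_ppq = -0.120585, Gamma_pqq = -0.353343, Gamma_qpp = -0.385541, Gamma_qpq = -0.690760, Gamma_qqq = -2.024088; k1 = (1.250000, -0.750000, 0.077820, 0.445781)
  k2: at (p, q) = (-0.468750, -0.768750), (dp/dtau, dq/dtau) = (1.251945, -0.738855); Gamma_ppp = -0.067012, Gamma_ppq = -0.116249, Gamma_pqq = -0.347523, Gamma_qpp = -0.389061, Gamma_qpq = -0.674926, Gamma_qqq = -2.017661; k2 = (1.251945, -0.738855, 0.079684, 0.462635)
  k3: at (p, q) = (-0.468701, -0.768471), (dp/dtau, dq/dtau) = (1.251992, -0.738434); Gamma_ppp = -0.066986, Gamma_ppq = -0.116215, Gamma_pqq = -0.347399, Gamma_qpp = -0.389163, Gamma_qpq = -0.675164, Gamma_qqq = -2.018258; k3 = (1.251992, -0.738434, 0.079547, 0.462136)
  k4: at (p, q) = (-0.437400, -0.786922), (dp/dtau, dq/dtau) = (1.253977, -0.726893); Gamma_ppp = -0.066427, Gamma_ppq = -0.111653, Gamma_pqq = -0.340461, Gamma_qpp = -0.392504, Gamma_qpq = -0.659735, Gamma_qqq = -2.011705; k4 = (1.253977, -0.726893, 0.080799, 0.477422)
  Y <- Y + (h/6)(k1 + 2k2 + 2k3 + k4): p = -0.4374, q = -0.7869, dp/dtau = 1.2540, dq/dtau = -0.7269
step 2:
  k1: at (p, q) = (-0.437401, -0.786929), (dp/dtau, dq/dtau) = (1.253976, -0.726894); Gamma_ppp = -0.066428, Gamma_ppq = -0.111654, Gamma_pqq = -0.340464, Gamma_qpp = -0.392501, Gamma_qpq = -0.659729, Gamma_qqq = -2.011690; k1 = (1.253976, -0.726894, 0.080800, 0.477421)
  k2: at (p, q) = (-0.406052, -0.805101), (dp/dtau, dq/dtau) = (1.255996, -0.714958); Gamma_ppp = -0.065615, Gamma_ppq = -0.106910, Gamma_pqq = -0.332497, Gamma_qpp = -0.395665, Gamma_qpq = -0.644676, Gamma_qqq = -2.004988; k2 = (1.255996, -0.714958, 0.081464, 0.491234)
  k3: at (p, q) = (-0.406001, -0.804803), (dp/dtau, dq/dtau) = (1.256012, -0.714613); Gamma_ppp = -0.065588, Gamma_ppq = -0.106875, Gamma_pqq = -0.332371, Gamma_qpp = -0.395779, Gamma_qpq = -0.644911, Gamma_qqq = -2.005623; k3 = (1.256012, -0.714613, 0.081350, 0.490886)
  k4: at (p, q) = (-0.374601, -0.822660), (dp/dtau, dq/dtau) = (1.258043, -0.702349); Gamma_ppp = -0.064530, Gamma_ppq = -0.101981, Gamma_pqq = -0.323443, Gamma_qpp = -0.398794, Gamma_qpq = -0.630235, Gamma_qqq = -1.998862; k4 = (1.258043, -0.702349, 0.081466, 0.503455)
  Y <- Y + (h/6)(k1 + 2k2 + 2k3 + k4): p = -0.3746, q = -0.8227, dp/dtau = 1.2580, dq/dtau = -0.7024
step 3:
  k1: at (p, q) = (-0.374601, -0.822665), (dp/dtau, dq/dtau) = (1.258041, -0.702351); Gamma_ppp = -0.064531, Gamma_ppq = -0.101981, Gamma_pqq = -0.323446, Gamma_qpp = -0.398791, Gamma_qpq = -0.630230, Gamma_qqq = -1.998850; k1 = (1.258041, -0.702351, 0.081467, 0.503455)
  k2: at (p, q) = (-0.343150, -0.840224), (dp/dtau, dq/dtau) = (1.260078, -0.689765); Gamma_ppp = -0.063240, Gamma_ppq = -0.096972, Gamma_pqq = -0.313634, Gamma_qpp = -0.401659, Gamma_qpq = -0.615905, Gamma_qqq = -1.992008; k2 = (1.260078, -0.689765, 0.081064, 0.514865)
  k3: at (p, q) = (-0.343099, -0.839910), (dp/dtau, dq/dtau) = (1.260068, -0.689480); Gamma_ppp = -0.063212, Gamma_ppq = -0.096936, Gamma_pqq = -0.313504, Gamma_qpp = -0.401784, Gamma_qpq = -0.616133, Gamma_qqq = -1.992669; k3 = (1.260068, -0.689480, 0.080967, 0.514637)
  k4: at (p, q) = (-0.311598, -0.857139), (dp/dtau, dq/dtau) = (1.262090, -0.676619); Gamma_ppp = -0.061696, Gamma_ppq = -0.091837, Gamma_pqq = -0.302866, Gamma_qpp = -0.404526, Gamma_qpq = -0.602150, Gamma_qqq = -1.985809; k4 = (1.262090, -0.676619, 0.080081, 0.525071)
  Y <- Y + (h/6)(k1 + 2k2 + 2k3 + k4): p = -0.3116, q = -0.8571, dp/dtau = 1.2621, dq/dtau = -0.6766


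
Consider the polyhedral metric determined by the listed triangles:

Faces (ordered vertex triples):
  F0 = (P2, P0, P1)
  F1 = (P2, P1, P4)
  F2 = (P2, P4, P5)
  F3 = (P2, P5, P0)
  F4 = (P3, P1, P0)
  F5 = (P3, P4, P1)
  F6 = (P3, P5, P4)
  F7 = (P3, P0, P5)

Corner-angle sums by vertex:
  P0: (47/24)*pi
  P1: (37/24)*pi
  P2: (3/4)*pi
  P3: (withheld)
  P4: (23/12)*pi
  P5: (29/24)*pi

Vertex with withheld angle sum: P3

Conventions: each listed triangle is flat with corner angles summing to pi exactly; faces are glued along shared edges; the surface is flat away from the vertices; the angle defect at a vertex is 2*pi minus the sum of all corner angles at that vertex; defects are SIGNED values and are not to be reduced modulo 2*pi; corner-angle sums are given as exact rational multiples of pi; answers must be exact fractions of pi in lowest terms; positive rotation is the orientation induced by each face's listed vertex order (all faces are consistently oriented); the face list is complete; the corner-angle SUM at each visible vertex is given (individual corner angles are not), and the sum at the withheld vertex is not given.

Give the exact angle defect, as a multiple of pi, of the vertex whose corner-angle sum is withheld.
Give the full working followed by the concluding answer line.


V = 6, E = 12, F = 8; chi = V - E + F = 2
Gauss-Bonnet: total defect = 2*pi*chi = 4*pi; visible defects sum to (21/8)*pi

Answer: defect(P3) = (11/8)*pi


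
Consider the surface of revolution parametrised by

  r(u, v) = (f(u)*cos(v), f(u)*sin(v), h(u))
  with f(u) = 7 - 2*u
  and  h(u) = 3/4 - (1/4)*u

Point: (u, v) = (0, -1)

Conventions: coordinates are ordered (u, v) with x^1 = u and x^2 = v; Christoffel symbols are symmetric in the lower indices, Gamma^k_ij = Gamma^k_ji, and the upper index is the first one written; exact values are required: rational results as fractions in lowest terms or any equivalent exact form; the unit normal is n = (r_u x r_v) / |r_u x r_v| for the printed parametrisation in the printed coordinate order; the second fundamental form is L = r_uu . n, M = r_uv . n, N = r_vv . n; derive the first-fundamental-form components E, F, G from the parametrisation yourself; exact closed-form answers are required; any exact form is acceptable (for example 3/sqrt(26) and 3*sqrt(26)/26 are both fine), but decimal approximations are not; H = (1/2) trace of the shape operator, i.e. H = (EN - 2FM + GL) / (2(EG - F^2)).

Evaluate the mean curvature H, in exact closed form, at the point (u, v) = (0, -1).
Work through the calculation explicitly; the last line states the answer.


f = 7, f' = -2, f'' = 0, h' = -1/4, h'' = 0
E = 65/16, F = 0, G = 49; answer radicand W^2 = 65/16
unnormalised second-form numerators: l = 0, m = 0, n = -7/4; L = l/sqrt(65/16), and similarly M = m/sqrt(W^2), N = n/sqrt(W^2)
H = (E*n - 2*F*m + G*l) / (2*(EG - F^2)*sqrt(W^2)); E*n - 2*F*m + G*l = -455/64, EG - F^2 = 3185/16, so H = (-1/56)/sqrt(65/16)

Answer: H = -sqrt(65)/910


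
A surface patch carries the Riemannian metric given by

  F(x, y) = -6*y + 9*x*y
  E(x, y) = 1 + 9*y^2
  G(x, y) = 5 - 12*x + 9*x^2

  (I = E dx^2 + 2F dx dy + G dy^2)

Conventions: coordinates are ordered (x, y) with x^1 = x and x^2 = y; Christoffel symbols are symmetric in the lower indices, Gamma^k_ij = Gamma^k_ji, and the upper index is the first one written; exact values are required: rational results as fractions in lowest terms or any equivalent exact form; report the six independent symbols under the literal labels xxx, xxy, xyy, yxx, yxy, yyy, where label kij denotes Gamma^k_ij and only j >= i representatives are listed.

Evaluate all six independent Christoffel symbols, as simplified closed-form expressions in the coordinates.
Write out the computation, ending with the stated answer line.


E = 1 + 9*y^2; F = -6*y + 9*x*y; G = 5 - 12*x + 9*x^2
Gamma^k_ij = (1/2) g^{kl} (d_i g_jl + d_j g_il - d_l g_ij), with g^inv = (1/(EG-F^2)) [[G, -F], [-F, E]]
first partials: E_x = 0, E_y = 18*y, F_x = 9*y, F_y = -6 + 9*x, G_x = -12 + 18*x, G_y = 0
D = EG - F^2 = 5 - 12*x + 9*y^2 + 9*x^2
expanded: Gamma^x_xx = (G E_x - 2F F_x + F E_y)/(2D), Gamma^x_xy = (G E_y - F G_x)/(2D), Gamma^x_yy = (2G F_y - G G_x - F G_y)/(2D), Gamma^y_xx = (2E F_x - E E_y - F E_x)/(2D), Gamma^y_xy = (E G_x - F E_y)/(2D), Gamma^y_yy = (E G_y - 2F F_y + F G_x)/(2D); substitute and cancel common factors

Answer: Gamma_xxx = 0, Gamma_xxy = 9*y/(9*x^2 - 12*x + 9*y^2 + 5), Gamma_xyy = 0, Gamma_yxx = 0, Gamma_yxy = (9*x - 6)/(9*x^2 - 12*x + 9*y^2 + 5), Gamma_yyy = 0


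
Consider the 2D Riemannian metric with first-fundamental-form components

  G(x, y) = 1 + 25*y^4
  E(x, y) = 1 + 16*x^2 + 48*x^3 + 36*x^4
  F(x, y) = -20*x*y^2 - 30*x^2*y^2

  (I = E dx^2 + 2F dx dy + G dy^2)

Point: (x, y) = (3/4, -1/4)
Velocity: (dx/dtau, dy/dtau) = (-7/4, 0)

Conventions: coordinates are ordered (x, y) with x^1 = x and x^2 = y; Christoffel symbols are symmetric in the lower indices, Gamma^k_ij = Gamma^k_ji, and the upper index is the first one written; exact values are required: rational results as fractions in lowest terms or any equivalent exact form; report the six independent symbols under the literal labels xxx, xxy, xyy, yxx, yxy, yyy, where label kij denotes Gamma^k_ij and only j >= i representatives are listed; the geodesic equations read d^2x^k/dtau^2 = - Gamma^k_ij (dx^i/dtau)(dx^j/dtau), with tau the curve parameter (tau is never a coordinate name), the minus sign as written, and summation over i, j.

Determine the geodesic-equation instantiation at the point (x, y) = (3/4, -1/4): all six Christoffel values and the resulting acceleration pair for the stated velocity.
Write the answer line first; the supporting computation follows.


Answer: Gamma_xxx = 21216/10685, Gamma_xxy = 0, Gamma_xyy = 816/2137, Gamma_yxx = -208/2137, Gamma_yxy = 0, Gamma_yyy = -40/2137; accelerations (d^2x/dtau^2, d^2y/dtau^2) = (-64974/10685, 637/2137)

E = 2665/64, F = -255/128, G = 281/256 at the point
E_x = 663/4, E_y = 0, F_x = -65/16, F_y = 255/16, G_x = 0, G_y = -25/16
EG - F^2 = 10685/256;  g^inv = (256/10685) * [[281/256, 255/128], [255/128, 2665/64]]
first-kind symbols [ij,l] = (1/2)(d_i g_jl + d_j g_il - d_l g_ij): [xx,x] = E_x/2 = 663/8, [xx,y] = F_x - E_y/2 = -65/16, [xy,x] = E_y/2 = 0, [xy,y] = G_x/2 = 0, [yy,x] = F_y - G_x/2 = 255/16, [yy,y] = G_y/2 = -25/32
Gamma^x_ij = (G*[ij,x] - F*[ij,y])/(EG - F^2), Gamma^y_ij = (E*[ij,y] - F*[ij,x])/(EG - F^2)
Gamma_xxx = 21216/10685, Gamma_xxy = 0, Gamma_xyy = 816/2137, Gamma_yxx = -208/2137, Gamma_yxy = 0, Gamma_yyy = -40/2137
d^2x/dtau^2 = -(Gamma_xxx*(-7/4)^2 + 2*Gamma_xxy*(-7/4)*(0) + Gamma_xyy*(0)^2) = -64974/10685
d^2y/dtau^2 = -(Gamma_yxx*(-7/4)^2 + 2*Gamma_yxy*(-7/4)*(0) + Gamma_yyy*(0)^2) = 637/2137


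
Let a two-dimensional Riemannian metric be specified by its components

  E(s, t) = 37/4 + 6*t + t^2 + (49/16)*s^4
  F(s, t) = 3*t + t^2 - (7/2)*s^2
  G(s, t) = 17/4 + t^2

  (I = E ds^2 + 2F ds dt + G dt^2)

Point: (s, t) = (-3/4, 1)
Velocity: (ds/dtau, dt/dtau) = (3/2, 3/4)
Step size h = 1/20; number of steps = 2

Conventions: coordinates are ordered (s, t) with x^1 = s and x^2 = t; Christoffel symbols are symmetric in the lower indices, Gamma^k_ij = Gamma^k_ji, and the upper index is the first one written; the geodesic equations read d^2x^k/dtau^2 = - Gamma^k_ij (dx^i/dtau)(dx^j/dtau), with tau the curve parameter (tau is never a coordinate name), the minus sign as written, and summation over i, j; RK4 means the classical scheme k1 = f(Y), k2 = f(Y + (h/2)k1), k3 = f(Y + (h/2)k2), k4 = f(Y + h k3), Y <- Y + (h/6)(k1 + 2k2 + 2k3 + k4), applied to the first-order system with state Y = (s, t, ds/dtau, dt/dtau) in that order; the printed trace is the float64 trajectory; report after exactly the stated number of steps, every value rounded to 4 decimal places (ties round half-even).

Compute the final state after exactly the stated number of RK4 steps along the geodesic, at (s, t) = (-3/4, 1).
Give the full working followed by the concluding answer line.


f(Y) = (ds/dtau, dt/dtau, -Gamma^s_ij Y'^i Y'^j, -Gamma^t_ij Y'^i Y'^j) with the Gammas evaluated at the stage position; h = 0.050000; intermediate values shown to 6 dp
step 0: s = -0.7500, t = 1.0000, ds/dtau = 1.5000, dt/dtau = 0.7500
step 1:
  k1: at (s, t) = (-0.750000, 1.000000), (ds/dtau, dt/dtau) = (1.500000, 0.750000); Gamma_sss = -0.186673, Gamma_sst = 0.243411, Gamma_stt = 0.280720, Gamma_tss = 0.310320, Gamma_tst = -0.094177, Gamma_ttt = 0.081864; k1 = (1.500000, 0.750000, -0.285566, -0.532370)
  k2: at (s, t) = (-0.712500, 1.018750), (ds/dtau, dt/dtau) = (1.492861, 0.736691); Gamma_sss = -0.163223, Gamma_sst = 0.248468, Gamma_stt = 0.283852, Gamma_tss = 0.254732, Gamma_tst = -0.108887, Gamma_ttt = 0.068265; k2 = (1.492861, 0.736691, -0.336806, -0.365251)
  k3: at (s, t) = (-0.712678, 1.018417), (ds/dtau, dt/dtau) = (1.491580, 0.740869); Gamma_sss = -0.163341, Gamma_sst = 0.248444, Gamma_stt = 0.283843, Gamma_tss = 0.255037, Gamma_tst = -0.108770, Gamma_ttt = 0.068353; k3 = (1.491580, 0.740869, -0.341490, -0.364531)
  k4: at (s, t) = (-0.675421, 1.037043), (ds/dtau, dt/dtau) = (1.482926, 0.731773); Gamma_sss = -0.139603, Gamma_sst = 0.253495, Gamma_stt = 0.286945, Gamma_tss = 0.197629, Gamma_tst = -0.123281, Gamma_ttt = 0.055184; k4 = (1.482926, 0.731773, -0.396828, -0.196588)
  Y <- Y + (h/6)(k1 + 2k2 + 2k3 + k4): s = -0.6754, t = 1.0370, ds/dtau = 1.4830, dt/dtau = 0.7318
step 2:
  k1: at (s, t) = (-0.675402, 1.036974), (ds/dtau, dt/dtau) = (1.483008, 0.731762); Gamma_sss = -0.139593, Gamma_sst = 0.253497, Gamma_stt = 0.286948, Gamma_tss = 0.197610, Gamma_tst = -0.123273, Gamma_ttt = 0.055185; k1 = (1.483008, 0.731762, -0.396840, -0.196601)
  k2: at (s, t) = (-0.638326, 1.055268), (ds/dtau, dt/dtau) = (1.473087, 0.726847); Gamma_sss = -0.115569, Gamma_sst = 0.258531, Gamma_stt = 0.290018, Gamma_tss = 0.138483, Gamma_tst = -0.137532, Gamma_ttt = 0.042465; k2 = (1.473087, 0.726847, -0.456061, -0.028428)
  k3: at (s, t) = (-0.638574, 1.055145), (ds/dtau, dt/dtau) = (1.471607, 0.731052); Gamma_sss = -0.115731, Gamma_sst = 0.258498, Gamma_stt = 0.289998, Gamma_tss = 0.138885, Gamma_tst = -0.137437, Gamma_ttt = 0.042549; k3 = (1.471607, 0.731052, -0.460551, -0.027798)
  k4: at (s, t) = (-0.601821, 1.073527), (ds/dtau, dt/dtau) = (1.459981, 0.730372); Gamma_sss = -0.091532, Gamma_sst = 0.263482, Gamma_stt = 0.293006, Gamma_tss = 0.078383, Gamma_tst = -0.151452, Gamma_ttt = 0.030288; k4 = (1.459981, 0.730372, -0.523116, 0.139760)
  Y <- Y + (h/6)(k1 + 2k2 + 2k3 + k4): s = -0.6018, t = 1.0735, ds/dtau = 1.4601, dt/dtau = 0.7304

Answer: s = -0.6018, t = 1.0735, ds/dtau = 1.4601, dt/dtau = 0.7304
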